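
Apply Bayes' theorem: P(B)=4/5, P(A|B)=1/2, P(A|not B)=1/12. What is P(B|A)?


P(A) = P(A|B)P(B) + P(A|B')P(B') = 1/2*4/5 + 1/12*1/5 = 5/12
P(B|A) = P(A|B)P(B)/P(A) = (2/5)/(5/12) = 24/25

24/25


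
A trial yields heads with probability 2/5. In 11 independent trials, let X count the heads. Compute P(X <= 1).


P(X<=1) = P(X=0) + P(X=1)
= 177147/48828125 + 1299078/48828125
= 59049/1953125

59049/1953125


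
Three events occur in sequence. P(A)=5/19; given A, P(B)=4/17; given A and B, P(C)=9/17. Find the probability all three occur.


P(A∩B∩C) = P(A) * P(B|A) * P(C|A∩B)
= 5/19 * 4/17 * 9/17
= 20/323 * 9/17 = 180/5491

180/5491


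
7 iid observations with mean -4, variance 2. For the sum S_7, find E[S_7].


E[S_n] = n*E[X_1] = 7*-4 = -28

-28


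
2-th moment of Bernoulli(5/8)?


For Bernoulli: X in {0,1}
E[X^2] = 0^2*(1-5/8) + 1^2*5/8 = 5/8

5/8


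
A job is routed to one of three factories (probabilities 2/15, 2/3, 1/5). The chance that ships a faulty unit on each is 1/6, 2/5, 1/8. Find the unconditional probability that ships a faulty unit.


P(A) = P(A|B1)P(B1) + P(A|B2)P(B2) + P(A|B3)P(B3)
= 1/6*2/15 + 2/5*2/3 + 1/8*1/5
= 1/45 + 4/15 + 1/40 = 113/360

113/360


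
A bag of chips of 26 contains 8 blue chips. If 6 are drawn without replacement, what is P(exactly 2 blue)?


P(X=2) = C(8,2)*C(18,4) / C(26,6)
= 28*3060 / 230230
= 85680/230230 = 1224/3289

1224/3289


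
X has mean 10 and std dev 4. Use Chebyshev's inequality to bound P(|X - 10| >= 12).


k = 12/4 = 3
Chebyshev: P(|X-mu| >= k*sigma) <= 1/k^2 = 1/3^2 = 1/9

1/9


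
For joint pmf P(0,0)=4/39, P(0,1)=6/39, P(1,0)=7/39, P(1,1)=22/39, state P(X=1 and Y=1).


Read from table: P(X=1, Y=1) = 22/39

22/39


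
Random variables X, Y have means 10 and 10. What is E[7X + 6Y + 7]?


E[7X + 6Y + 7] = 7*E[X] + 6*E[Y] + 7
= (7)*(10) + (6)*(10) + (7)
= 70 + 60 + 7 = 137

137


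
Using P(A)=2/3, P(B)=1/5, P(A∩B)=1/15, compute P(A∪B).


P(A∪B) = P(A) + P(B) - P(A∩B)
= 2/3 + 1/5 - 1/15 = 4/5

4/5


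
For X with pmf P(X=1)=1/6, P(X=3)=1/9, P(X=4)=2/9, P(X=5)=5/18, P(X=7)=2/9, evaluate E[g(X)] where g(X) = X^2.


E[X^2] = sum(g(x)*P(x))
= 1*1/6 + 9*1/9 + 16*2/9 + 25*5/18 + 49*2/9
= 203/9

203/9


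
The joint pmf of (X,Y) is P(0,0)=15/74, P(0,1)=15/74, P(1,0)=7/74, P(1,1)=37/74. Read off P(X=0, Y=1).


Read from table: P(X=0, Y=1) = 15/74

15/74


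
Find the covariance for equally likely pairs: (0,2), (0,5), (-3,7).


E[X]=-1, E[Y]=14/3, E[XY]=-7
Cov(X,Y) = E[XY] - E[X]E[Y] = -7 + 1*14/3 = -7/3

-7/3


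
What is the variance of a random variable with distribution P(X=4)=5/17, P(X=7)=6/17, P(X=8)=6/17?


E[X] = 110/17, E[X^2] = 758/17
Var(X) = E[X^2] - (E[X])^2 = 758/17 - (110/17)^2 = 786/289

786/289


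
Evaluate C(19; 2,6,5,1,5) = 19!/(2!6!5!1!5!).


19! = 121645100408832000
Denominator: 2!=2 * 6!=720 * 5!=120 * 1!=1 * 5!=120
Coefficient = 121645100408832000 / 20736000 = 5866372512

5866372512


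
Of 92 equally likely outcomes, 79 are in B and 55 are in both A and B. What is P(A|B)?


P(A|B) = P(A∩B)/P(B) = (55/92)/(79/92) = 55/79

55/79


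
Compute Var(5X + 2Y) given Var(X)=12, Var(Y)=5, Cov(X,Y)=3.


Var(5X + 2Y) = 5^2*Var(X) + 2^2*Var(Y) + 2*5*2*Cov(X,Y)
= 25*12 + 4*5 + 20*3
= 300 + 20 + 60 = 380

380


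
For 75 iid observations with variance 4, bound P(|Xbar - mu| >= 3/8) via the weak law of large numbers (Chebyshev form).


Var(Xbar) = Var(X)/n = 4/75
Chebyshev: P(|Xbar-mu| >= 3/8) <= Var(Xbar)/(3/8)^2 = (4/75)/(9/64) = 256/675

256/675


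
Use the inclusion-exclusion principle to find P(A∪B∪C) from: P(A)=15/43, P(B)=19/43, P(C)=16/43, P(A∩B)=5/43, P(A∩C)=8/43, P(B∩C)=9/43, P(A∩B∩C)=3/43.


P(A∪B∪C) = P(A)+P(B)+P(C) - P(AB)-P(AC)-P(BC) + P(ABC)
= 15/43+19/43+16/43 - 5/43-8/43-9/43 + 3/43
= 31/43

31/43


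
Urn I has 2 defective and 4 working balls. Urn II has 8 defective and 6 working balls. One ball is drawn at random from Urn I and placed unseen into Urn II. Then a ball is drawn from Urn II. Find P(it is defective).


P(transfer defective) = 2/6 = 1/3; P(transfer working) = 2/3
If defective transferred: Urn II has 9 defective of 15, so P(defective|defective moved) = 3/5
If working transferred: Urn II has 8 defective of 15, so P(defective|working moved) = 8/15
By total probability: P(defective) = 1/3*3/5 + 2/3*8/15 = 5/9

5/9


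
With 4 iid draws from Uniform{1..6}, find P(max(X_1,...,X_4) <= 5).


P(max <= 5) = P(all X_i <= 5) = (P(X_1 <= 5))^4
= (5/6)^4 = 625/1296

625/1296


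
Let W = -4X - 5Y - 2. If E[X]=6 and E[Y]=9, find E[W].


E[-4X - 5Y - 2] = -4*E[X] - 5*E[Y] - 2
= (-4)*(6) + (-5)*(9) + (-2)
= -24 - 45 - 2 = -71

-71


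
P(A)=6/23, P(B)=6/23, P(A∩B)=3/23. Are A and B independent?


P(A)*P(B) = 6/23*6/23 = 36/529
P(A∩B) = 3/23 != 36/529, so not independent

No, A and B are not independent


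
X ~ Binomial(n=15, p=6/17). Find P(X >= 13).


P(X>=13) = P(X=13) + P(X=14) + P(X=15)
= 165936117473280/2862423051509815793 + 12930087075840/2862423051509815793 + 470184984576/2862423051509815793
= 179336389533696/2862423051509815793

179336389533696/2862423051509815793


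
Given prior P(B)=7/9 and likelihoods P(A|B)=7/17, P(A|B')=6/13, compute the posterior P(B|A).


P(A) = P(A|B)P(B) + P(A|B')P(B') = 7/17*7/9 + 6/13*2/9 = 841/1989
P(B|A) = P(A|B)P(B)/P(A) = (49/153)/(841/1989) = 637/841

637/841


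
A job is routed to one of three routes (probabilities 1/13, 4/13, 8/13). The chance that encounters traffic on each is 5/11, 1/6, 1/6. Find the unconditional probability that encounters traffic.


P(A) = P(A|B1)P(B1) + P(A|B2)P(B2) + P(A|B3)P(B3)
= 5/11*1/13 + 1/6*4/13 + 1/6*8/13
= 5/143 + 2/39 + 4/39 = 27/143

27/143


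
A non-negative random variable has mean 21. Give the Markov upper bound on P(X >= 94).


Markov: P(X >= a) <= E[X]/a
P(X >= 94) <= 21/94

21/94


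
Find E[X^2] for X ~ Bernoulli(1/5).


For Bernoulli: X in {0,1}
E[X^2] = 0^2*(1-1/5) + 1^2*1/5 = 1/5

1/5


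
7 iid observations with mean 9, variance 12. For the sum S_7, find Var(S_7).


By independence, Var(S_n) = n*Var(X_1) = 7*12 = 84

84


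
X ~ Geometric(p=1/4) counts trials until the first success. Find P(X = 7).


P(X=7) = (1-p)^6 * p = (3/4)^6 * 1/4
= 729/4096 * 1/4 = 729/16384

729/16384


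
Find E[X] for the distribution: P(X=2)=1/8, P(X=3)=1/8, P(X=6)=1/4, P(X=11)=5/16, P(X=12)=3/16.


E[X] = sum(x * P(x))
= 2*1/8 + 3*1/8 + 6*1/4 + 11*5/16 + 12*3/16
= 125/16

125/16


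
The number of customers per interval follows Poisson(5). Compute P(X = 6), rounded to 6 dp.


P(X=6) = e^(-5) * 5^6 / 6!
≈ 0.006737946999 * 15625 / 720
≈ 0.146223

0.146223


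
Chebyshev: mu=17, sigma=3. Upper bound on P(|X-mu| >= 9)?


k = 9/3 = 3
Chebyshev: P(|X-mu| >= k*sigma) <= 1/k^2 = 1/3^2 = 1/9

1/9


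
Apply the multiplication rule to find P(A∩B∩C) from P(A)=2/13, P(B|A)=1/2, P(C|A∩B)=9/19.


P(A∩B∩C) = P(A) * P(B|A) * P(C|A∩B)
= 2/13 * 1/2 * 9/19
= 1/13 * 9/19 = 9/247

9/247


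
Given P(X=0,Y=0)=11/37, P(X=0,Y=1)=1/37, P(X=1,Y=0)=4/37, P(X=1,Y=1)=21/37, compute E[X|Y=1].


P(Y=1) = 22/37
E[X|Y=1] = (0*1 + 1*21)/22 = 21/22

21/22


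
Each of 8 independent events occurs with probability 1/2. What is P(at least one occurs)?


P(at least one) = 1 - P(none)
P(none) = (1 - 1/2)^8 = (1/2)^8 = 1/256
P(at least one) = 1 - 1/256 = 255/256

255/256


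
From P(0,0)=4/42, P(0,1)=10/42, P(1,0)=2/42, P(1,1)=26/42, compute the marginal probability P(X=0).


P(X=0) = P(0,0)+P(0,1) = 4/42 + 10/42 = 14/42 = 1/3

1/3


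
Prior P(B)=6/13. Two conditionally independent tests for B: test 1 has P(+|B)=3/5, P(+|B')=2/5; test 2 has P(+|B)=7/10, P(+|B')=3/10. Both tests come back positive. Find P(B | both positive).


After test 1: P(+) = 3/5*6/13 + 2/5*7/13 = 32/65
P(B|+) = (18/65)/(32/65) = 9/16
After test 2 (use post1 as new prior): P(+) = 7/10*9/16 + 3/10*7/16 = 21/40
P(B|+,+) = (63/160)/(21/40) = 3/4

3/4


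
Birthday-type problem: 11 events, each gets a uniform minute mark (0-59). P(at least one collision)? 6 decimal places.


P(all different) = prod((60-i)/60 for i=0..10) = 0.377056
P(at least one match) = 1 - 0.377056 = 0.622944

0.622944


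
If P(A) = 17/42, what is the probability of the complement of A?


P(A') = 1 - P(A) = 1 - 17/42 = 25/42

25/42


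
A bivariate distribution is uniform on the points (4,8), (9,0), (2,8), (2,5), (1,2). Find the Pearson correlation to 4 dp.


Cov(X,Y) = -4.5600, Var(X) = 8.2400, Var(Y) = 10.2400
rho = Cov/(sqrt(VarX)*sqrt(VarY)) = -0.4964

-0.4964


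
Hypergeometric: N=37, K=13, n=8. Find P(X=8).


P(X=8) = C(13,8)*C(24,0) / C(37,8)
= 1287*1 / 38608020
= 1287/38608020 = 13/389980

13/389980


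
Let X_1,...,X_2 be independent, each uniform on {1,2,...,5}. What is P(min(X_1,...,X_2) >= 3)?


P(min >= 3) = P(all X_i >= 3) = (P(X_1 >= 3))^2
= (3/5)^2 = 9/25

9/25


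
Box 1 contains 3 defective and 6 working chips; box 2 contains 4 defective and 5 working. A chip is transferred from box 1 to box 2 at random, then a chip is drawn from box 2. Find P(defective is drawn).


P(transfer defective) = 3/9 = 1/3; P(transfer working) = 2/3
If defective transferred: Urn II has 5 defective of 10, so P(defective|defective moved) = 1/2
If working transferred: Urn II has 4 defective of 10, so P(defective|working moved) = 2/5
By total probability: P(defective) = 1/3*1/2 + 2/3*2/5 = 13/30

13/30


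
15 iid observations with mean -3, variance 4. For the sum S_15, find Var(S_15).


By independence, Var(S_n) = n*Var(X_1) = 15*4 = 60

60


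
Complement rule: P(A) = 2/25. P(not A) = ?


P(A') = 1 - P(A) = 1 - 2/25 = 23/25

23/25


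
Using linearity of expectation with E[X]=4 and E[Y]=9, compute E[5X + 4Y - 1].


E[5X + 4Y - 1] = 5*E[X] + 4*E[Y] - 1
= (5)*(4) + (4)*(9) + (-1)
= 20 + 36 - 1 = 55

55


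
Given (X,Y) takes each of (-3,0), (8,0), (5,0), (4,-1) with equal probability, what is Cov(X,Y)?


E[X]=7/2, E[Y]=-1/4, E[XY]=-1
Cov(X,Y) = E[XY] - E[X]E[Y] = -1 - 7/2*-1/4 = -1/8

-1/8


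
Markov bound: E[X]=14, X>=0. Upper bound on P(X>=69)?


Markov: P(X >= a) <= E[X]/a
P(X >= 69) <= 14/69

14/69


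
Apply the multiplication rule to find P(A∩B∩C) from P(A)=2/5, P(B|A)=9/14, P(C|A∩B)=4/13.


P(A∩B∩C) = P(A) * P(B|A) * P(C|A∩B)
= 2/5 * 9/14 * 4/13
= 9/35 * 4/13 = 36/455

36/455


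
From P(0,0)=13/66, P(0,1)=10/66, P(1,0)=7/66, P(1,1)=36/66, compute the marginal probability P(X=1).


P(X=1) = P(1,0)+P(1,1) = 7/66 + 36/66 = 43/66

43/66


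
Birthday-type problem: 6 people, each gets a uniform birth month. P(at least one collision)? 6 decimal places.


P(all different) = prod((12-i)/12 for i=0..5) = 0.222801
P(at least one match) = 1 - 0.222801 = 0.777199

0.777199


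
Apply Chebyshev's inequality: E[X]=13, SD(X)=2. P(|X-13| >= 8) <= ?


k = 8/2 = 4
Chebyshev: P(|X-mu| >= k*sigma) <= 1/k^2 = 1/4^2 = 1/16

1/16


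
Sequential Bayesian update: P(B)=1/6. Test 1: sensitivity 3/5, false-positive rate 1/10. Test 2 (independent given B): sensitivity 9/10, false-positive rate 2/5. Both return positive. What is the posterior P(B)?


After test 1: P(+) = 3/5*1/6 + 1/10*5/6 = 11/60
P(B|+) = (1/10)/(11/60) = 6/11
After test 2 (use post1 as new prior): P(+) = 9/10*6/11 + 2/5*5/11 = 37/55
P(B|+,+) = (27/55)/(37/55) = 27/37

27/37


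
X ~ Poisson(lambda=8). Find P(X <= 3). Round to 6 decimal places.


P(X<=3) = e^(-8)*8^0/0! + e^(-8)*8^1/1! + e^(-8)*8^2/2! + e^(-8)*8^3/3!
≈ 0.0003354626 + 0.0026837010 + 0.0107348041 + 0.0286261442
= 0.0423801119
≈ 0.042380

0.042380


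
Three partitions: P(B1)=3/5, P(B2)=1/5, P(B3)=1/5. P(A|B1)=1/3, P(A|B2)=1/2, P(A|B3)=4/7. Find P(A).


P(A) = P(A|B1)P(B1) + P(A|B2)P(B2) + P(A|B3)P(B3)
= 1/3*3/5 + 1/2*1/5 + 4/7*1/5
= 1/5 + 1/10 + 4/35 = 29/70

29/70


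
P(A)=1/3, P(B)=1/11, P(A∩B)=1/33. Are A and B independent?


P(A)*P(B) = 1/3*1/11 = 1/33
P(A∩B) = 1/33, which equals P(A)P(B), so independent

Yes, A and B are independent


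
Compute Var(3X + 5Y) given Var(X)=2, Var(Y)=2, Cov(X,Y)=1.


Var(3X + 5Y) = 3^2*Var(X) + 5^2*Var(Y) + 2*3*5*Cov(X,Y)
= 9*2 + 25*2 + 30*1
= 18 + 50 + 30 = 98

98


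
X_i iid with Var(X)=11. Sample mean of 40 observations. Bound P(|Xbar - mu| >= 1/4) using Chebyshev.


Var(Xbar) = Var(X)/n = 11/40
Chebyshev: P(|Xbar-mu| >= 1/4) <= Var(Xbar)/(1/4)^2 = (11/40)/(1/16) = 22/5
Bound exceeds 1, so trivial bound: 1

1


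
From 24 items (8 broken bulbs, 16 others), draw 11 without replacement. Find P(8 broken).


P(X=8) = C(8,8)*C(16,3) / C(24,11)
= 1*560 / 2496144
= 560/2496144 = 5/22287

5/22287


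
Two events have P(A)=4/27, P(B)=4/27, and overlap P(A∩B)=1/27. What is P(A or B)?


P(A∪B) = P(A) + P(B) - P(A∩B)
= 4/27 + 4/27 - 1/27 = 7/27

7/27


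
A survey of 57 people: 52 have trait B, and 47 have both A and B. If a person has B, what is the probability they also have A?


P(A|B) = P(A∩B)/P(B) = (47/57)/(52/57) = 47/52

47/52


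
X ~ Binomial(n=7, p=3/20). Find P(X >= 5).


P(X>=5) = P(X=5) + P(X=6) + P(X=7)
= 1474767/1280000000 + 86751/1280000000 + 2187/1280000000
= 312741/256000000

312741/256000000


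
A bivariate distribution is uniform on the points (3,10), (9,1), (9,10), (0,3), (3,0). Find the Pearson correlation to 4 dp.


Cov(X,Y) = 2.7600, Var(X) = 12.9600, Var(Y) = 18.9600
rho = Cov/(sqrt(VarX)*sqrt(VarY)) = 0.1761

0.1761


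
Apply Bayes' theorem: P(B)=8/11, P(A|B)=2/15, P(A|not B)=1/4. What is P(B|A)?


P(A) = P(A|B)P(B) + P(A|B')P(B') = 2/15*8/11 + 1/4*3/11 = 109/660
P(B|A) = P(A|B)P(B)/P(A) = (16/165)/(109/660) = 64/109

64/109


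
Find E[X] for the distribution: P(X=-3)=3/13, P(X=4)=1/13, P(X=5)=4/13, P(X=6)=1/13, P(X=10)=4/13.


E[X] = sum(x * P(x))
= -3*3/13 + 4*1/13 + 5*4/13 + 6*1/13 + 10*4/13
= 61/13

61/13


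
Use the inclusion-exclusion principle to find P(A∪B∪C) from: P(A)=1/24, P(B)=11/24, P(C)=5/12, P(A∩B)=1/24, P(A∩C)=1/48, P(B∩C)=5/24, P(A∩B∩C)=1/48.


P(A∪B∪C) = P(A)+P(B)+P(C) - P(AB)-P(AC)-P(BC) + P(ABC)
= 1/24+11/24+5/12 - 1/24-1/48-5/24 + 1/48
= 2/3

2/3


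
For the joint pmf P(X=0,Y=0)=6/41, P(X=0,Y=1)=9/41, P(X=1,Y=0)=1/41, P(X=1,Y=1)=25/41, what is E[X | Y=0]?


P(Y=0) = 7/41
E[X|Y=0] = (0*6 + 1*1)/7 = 1/7

1/7


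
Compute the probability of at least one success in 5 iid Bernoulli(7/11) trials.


P(at least one) = 1 - P(none)
P(none) = (1 - 7/11)^5 = (4/11)^5 = 1024/161051
P(at least one) = 1 - 1024/161051 = 160027/161051

160027/161051


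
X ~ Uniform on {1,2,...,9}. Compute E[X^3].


E[X^3] = (1/9) * sum(x^3 for x=1..9)
= 2025/9 = 225

225


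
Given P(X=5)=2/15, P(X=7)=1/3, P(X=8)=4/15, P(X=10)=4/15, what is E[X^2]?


E[X^2] = sum(g(x)*P(x))
= 25*2/15 + 49*1/3 + 64*4/15 + 100*4/15
= 317/5

317/5


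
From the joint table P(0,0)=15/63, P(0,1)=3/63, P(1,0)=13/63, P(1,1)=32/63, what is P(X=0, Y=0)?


Read from table: P(X=0, Y=0) = 15/63 = 5/21

5/21


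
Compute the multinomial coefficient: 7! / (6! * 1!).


7! = 5040
Denominator: 6!=720 * 1!=1
Coefficient = 5040 / 720 = 7

7


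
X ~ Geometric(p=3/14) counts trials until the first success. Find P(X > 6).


P(X > 6) = P(first 6 trials all fail) = (1-p)^6 = (11/14)^6 = 1771561/7529536

1771561/7529536


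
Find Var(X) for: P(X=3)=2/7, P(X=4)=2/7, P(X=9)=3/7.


E[X] = 41/7, E[X^2] = 293/7
Var(X) = E[X^2] - (E[X])^2 = 293/7 - (41/7)^2 = 370/49

370/49


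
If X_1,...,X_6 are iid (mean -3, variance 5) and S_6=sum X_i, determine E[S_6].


E[S_n] = n*E[X_1] = 6*-3 = -18

-18


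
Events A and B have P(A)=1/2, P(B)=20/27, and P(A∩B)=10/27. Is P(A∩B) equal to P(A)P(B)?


P(A)*P(B) = 1/2*20/27 = 10/27
P(A∩B) = 10/27, which equals P(A)P(B), so independent

Yes, A and B are independent


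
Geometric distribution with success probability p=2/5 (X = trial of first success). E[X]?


For geometric (trials until first success), E[X] = 1/p = 1/(2/5) = 5/2

5/2


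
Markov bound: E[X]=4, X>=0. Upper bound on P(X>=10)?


Markov: P(X >= a) <= E[X]/a
P(X >= 10) <= 4/10 = 2/5

2/5


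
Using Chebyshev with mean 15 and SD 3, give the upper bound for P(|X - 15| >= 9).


k = 9/3 = 3
Chebyshev: P(|X-mu| >= k*sigma) <= 1/k^2 = 1/3^2 = 1/9

1/9


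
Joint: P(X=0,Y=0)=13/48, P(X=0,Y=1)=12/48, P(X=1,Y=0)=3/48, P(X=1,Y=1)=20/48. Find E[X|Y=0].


P(Y=0) = 16/48
E[X|Y=0] = (0*13 + 1*3)/16 = 3/16

3/16


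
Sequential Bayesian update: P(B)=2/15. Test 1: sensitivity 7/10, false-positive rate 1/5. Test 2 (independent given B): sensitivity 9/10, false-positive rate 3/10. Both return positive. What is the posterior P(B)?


After test 1: P(+) = 7/10*2/15 + 1/5*13/15 = 4/15
P(B|+) = (7/75)/(4/15) = 7/20
After test 2 (use post1 as new prior): P(+) = 9/10*7/20 + 3/10*13/20 = 51/100
P(B|+,+) = (63/200)/(51/100) = 21/34

21/34


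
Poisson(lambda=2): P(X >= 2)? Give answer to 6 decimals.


P(X>=2) = 1 - P(X<=1) = 1 - (e^(-2)*2^0/0! + e^(-2)*2^1/1!)
≈ 1 - (0.1353352832 + 0.2706705665)
= 1 - 0.4060058497 = 0.5939941503
≈ 0.593994

0.593994


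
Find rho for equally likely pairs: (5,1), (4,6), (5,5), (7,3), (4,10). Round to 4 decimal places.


Cov(X,Y) = -2.0000, Var(X) = 1.2000, Var(Y) = 9.2000
rho = Cov/(sqrt(VarX)*sqrt(VarY)) = -0.6019

-0.6019


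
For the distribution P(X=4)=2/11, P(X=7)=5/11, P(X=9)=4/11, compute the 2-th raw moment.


E[X^2] = sum(x^2 * P(x))
= 16*2/11 + 49*5/11 + 81*4/11
= 601/11

601/11


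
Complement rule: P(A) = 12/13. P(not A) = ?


P(A') = 1 - P(A) = 1 - 12/13 = 1/13

1/13


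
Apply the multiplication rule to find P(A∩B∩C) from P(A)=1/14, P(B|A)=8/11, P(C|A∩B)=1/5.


P(A∩B∩C) = P(A) * P(B|A) * P(C|A∩B)
= 1/14 * 8/11 * 1/5
= 4/77 * 1/5 = 4/385

4/385


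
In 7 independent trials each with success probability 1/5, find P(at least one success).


P(at least one) = 1 - P(none)
P(none) = (1 - 1/5)^7 = (4/5)^7 = 16384/78125
P(at least one) = 1 - 16384/78125 = 61741/78125

61741/78125


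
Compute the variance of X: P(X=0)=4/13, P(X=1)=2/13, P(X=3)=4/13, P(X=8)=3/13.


E[X] = 38/13, E[X^2] = 230/13
Var(X) = E[X^2] - (E[X])^2 = 230/13 - (38/13)^2 = 1546/169

1546/169


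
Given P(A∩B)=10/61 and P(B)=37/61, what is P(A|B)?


P(A|B) = P(A∩B)/P(B) = (10/61)/(37/61) = 10/37

10/37


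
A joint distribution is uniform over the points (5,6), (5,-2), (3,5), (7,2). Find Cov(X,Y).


E[X]=5, E[Y]=11/4, E[XY]=49/4
Cov(X,Y) = E[XY] - E[X]E[Y] = 49/4 - 5*11/4 = -3/2

-3/2


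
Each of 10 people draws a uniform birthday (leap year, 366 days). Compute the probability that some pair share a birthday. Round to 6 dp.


P(all different) = prod((366-i)/366 for i=0..9) = 0.883355
P(at least one match) = 1 - 0.883355 = 0.116645

0.116645


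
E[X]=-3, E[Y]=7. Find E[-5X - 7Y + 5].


E[-5X - 7Y + 5] = -5*E[X] - 7*E[Y] + 5
= (-5)*(-3) + (-7)*(7) + (5)
= 15 - 49 + 5 = -29

-29


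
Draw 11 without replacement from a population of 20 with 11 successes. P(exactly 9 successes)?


P(X=9) = C(11,9)*C(9,2) / C(20,11)
= 55*36 / 167960
= 1980/167960 = 99/8398

99/8398


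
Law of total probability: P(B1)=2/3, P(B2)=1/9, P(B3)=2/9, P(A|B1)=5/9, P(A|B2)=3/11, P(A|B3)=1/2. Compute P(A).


P(A) = P(A|B1)P(B1) + P(A|B2)P(B2) + P(A|B3)P(B3)
= 5/9*2/3 + 3/11*1/9 + 1/2*2/9
= 10/27 + 1/33 + 1/9 = 152/297

152/297


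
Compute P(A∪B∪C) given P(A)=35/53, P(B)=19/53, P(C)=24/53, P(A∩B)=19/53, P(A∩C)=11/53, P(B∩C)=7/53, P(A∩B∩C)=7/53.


P(A∪B∪C) = P(A)+P(B)+P(C) - P(AB)-P(AC)-P(BC) + P(ABC)
= 35/53+19/53+24/53 - 19/53-11/53-7/53 + 7/53
= 48/53

48/53


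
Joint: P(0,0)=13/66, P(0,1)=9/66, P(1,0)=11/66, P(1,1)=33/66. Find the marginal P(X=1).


P(X=1) = P(1,0)+P(1,1) = 11/66 + 33/66 = 44/66 = 2/3

2/3


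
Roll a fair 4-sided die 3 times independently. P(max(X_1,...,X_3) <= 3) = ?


P(max <= 3) = P(all X_i <= 3) = (P(X_1 <= 3))^3
= (3/4)^3 = 27/64

27/64


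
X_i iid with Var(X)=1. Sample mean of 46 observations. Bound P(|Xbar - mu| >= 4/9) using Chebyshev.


Var(Xbar) = Var(X)/n = 1/46
Chebyshev: P(|Xbar-mu| >= 4/9) <= Var(Xbar)/(4/9)^2 = (1/46)/(16/81) = 81/736

81/736


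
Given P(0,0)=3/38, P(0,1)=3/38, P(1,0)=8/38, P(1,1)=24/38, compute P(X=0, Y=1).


Read from table: P(X=0, Y=1) = 3/38

3/38


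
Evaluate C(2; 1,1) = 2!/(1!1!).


2! = 2
Denominator: 1!=1 * 1!=1
Coefficient = 2 / 1 = 2

2


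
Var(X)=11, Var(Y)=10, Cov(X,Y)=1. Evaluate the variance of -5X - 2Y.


Var(-5X - 2Y) = (-5)^2*Var(X) + (-2)^2*Var(Y) + 2*(-5)*(-2)*Cov(X,Y)
= 25*11 + 4*10 + 20*1
= 275 + 40 + 20 = 335

335


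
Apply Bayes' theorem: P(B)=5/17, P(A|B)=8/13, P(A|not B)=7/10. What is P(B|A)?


P(A) = P(A|B)P(B) + P(A|B')P(B') = 8/13*5/17 + 7/10*12/17 = 746/1105
P(B|A) = P(A|B)P(B)/P(A) = (40/221)/(746/1105) = 100/373

100/373


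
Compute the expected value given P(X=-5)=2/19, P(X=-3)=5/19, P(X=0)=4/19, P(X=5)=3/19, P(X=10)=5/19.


E[X] = sum(x * P(x))
= -5*2/19 - 3*5/19 + 0*4/19 + 5*3/19 + 10*5/19
= 40/19

40/19


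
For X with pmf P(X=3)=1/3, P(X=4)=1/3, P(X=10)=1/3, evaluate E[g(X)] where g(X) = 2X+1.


E[2X+1] = sum(g(x)*P(x))
= 7*1/3 + 9*1/3 + 21*1/3
= 37/3

37/3


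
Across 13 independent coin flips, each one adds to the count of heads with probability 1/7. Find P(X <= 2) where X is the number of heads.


P(X<=2) = P(X=0) + P(X=1) + P(X=2)
= 13060694016/96889010407 + 28298170368/96889010407 + 28298170368/96889010407
= 69657034752/96889010407

69657034752/96889010407


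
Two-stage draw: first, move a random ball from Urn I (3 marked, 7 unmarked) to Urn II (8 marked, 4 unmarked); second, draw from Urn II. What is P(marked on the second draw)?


P(transfer marked) = 3/10; P(transfer unmarked) = 7/10
If marked transferred: Urn II has 9 marked of 13, so P(marked|marked moved) = 9/13
If unmarked transferred: Urn II has 8 marked of 13, so P(marked|unmarked moved) = 8/13
By total probability: P(marked) = 3/10*9/13 + 7/10*8/13 = 83/130

83/130


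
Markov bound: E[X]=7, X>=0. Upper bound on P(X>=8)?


Markov: P(X >= a) <= E[X]/a
P(X >= 8) <= 7/8

7/8


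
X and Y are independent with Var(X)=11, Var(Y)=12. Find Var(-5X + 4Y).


Independence => Cov(X,Y)=0
Var(-5X + 4Y) = (-5)^2*Var(X) + 4^2*Var(Y)
= 25*11 + 16*12 = 467

467


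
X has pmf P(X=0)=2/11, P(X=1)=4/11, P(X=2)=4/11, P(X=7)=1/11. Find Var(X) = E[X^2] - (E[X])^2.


E[X] = 19/11, E[X^2] = 69/11
Var(X) = E[X^2] - (E[X])^2 = 69/11 - (19/11)^2 = 398/121

398/121


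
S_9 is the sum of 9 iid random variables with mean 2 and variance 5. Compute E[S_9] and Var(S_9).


E[S_n] = n*mu = 9*2 = 18
Var(S_n) = n*sigma^2 = 9*5 = 45

E[S_9]=18, Var(S_9)=45


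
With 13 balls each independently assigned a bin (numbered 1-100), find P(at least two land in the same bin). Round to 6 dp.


P(all different) = prod((100-i)/100 for i=0..12) = 0.442775
P(at least one match) = 1 - 0.442775 = 0.557225

0.557225


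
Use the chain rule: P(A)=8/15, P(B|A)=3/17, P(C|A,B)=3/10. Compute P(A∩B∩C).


P(A∩B∩C) = P(A) * P(B|A) * P(C|A∩B)
= 8/15 * 3/17 * 3/10
= 8/85 * 3/10 = 12/425

12/425


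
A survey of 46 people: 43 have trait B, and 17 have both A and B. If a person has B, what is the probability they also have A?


P(A|B) = P(A∩B)/P(B) = (17/46)/(43/46) = 17/43

17/43


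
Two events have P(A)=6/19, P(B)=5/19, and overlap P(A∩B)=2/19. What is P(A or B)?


P(A∪B) = P(A) + P(B) - P(A∩B)
= 6/19 + 5/19 - 2/19 = 9/19

9/19


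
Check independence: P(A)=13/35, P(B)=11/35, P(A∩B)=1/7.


P(A)*P(B) = 13/35*11/35 = 143/1225
P(A∩B) = 1/7 != 143/1225, so not independent

No, A and B are not independent


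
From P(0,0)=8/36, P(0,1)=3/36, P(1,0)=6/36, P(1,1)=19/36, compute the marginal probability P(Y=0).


P(Y=0) = P(0,0)+P(1,0) = 8/36 + 6/36 = 14/36 = 7/18

7/18


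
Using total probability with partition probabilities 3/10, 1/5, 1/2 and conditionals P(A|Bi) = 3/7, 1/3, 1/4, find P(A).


P(A) = P(A|B1)P(B1) + P(A|B2)P(B2) + P(A|B3)P(B3)
= 3/7*3/10 + 1/3*1/5 + 1/4*1/2
= 9/70 + 1/15 + 1/8 = 269/840

269/840


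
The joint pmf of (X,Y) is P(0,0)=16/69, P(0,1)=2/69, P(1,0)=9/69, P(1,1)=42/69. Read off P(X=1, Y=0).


Read from table: P(X=1, Y=0) = 9/69 = 3/23

3/23


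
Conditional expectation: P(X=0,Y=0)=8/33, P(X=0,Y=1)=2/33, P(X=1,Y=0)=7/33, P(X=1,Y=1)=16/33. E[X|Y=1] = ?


P(Y=1) = 18/33
E[X|Y=1] = (0*2 + 1*16)/18 = 16/18 = 8/9

8/9


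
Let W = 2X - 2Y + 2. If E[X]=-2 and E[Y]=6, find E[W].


E[2X - 2Y + 2] = 2*E[X] - 2*E[Y] + 2
= (2)*(-2) + (-2)*(6) + (2)
= -4 - 12 + 2 = -14

-14


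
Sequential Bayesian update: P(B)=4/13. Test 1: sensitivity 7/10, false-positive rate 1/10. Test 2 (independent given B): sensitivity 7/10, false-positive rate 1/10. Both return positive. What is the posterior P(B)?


After test 1: P(+) = 7/10*4/13 + 1/10*9/13 = 37/130
P(B|+) = (14/65)/(37/130) = 28/37
After test 2 (use post1 as new prior): P(+) = 7/10*28/37 + 1/10*9/37 = 41/74
P(B|+,+) = (98/185)/(41/74) = 196/205

196/205


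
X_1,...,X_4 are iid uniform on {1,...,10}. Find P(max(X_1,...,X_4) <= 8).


P(max <= 8) = P(all X_i <= 8) = (P(X_1 <= 8))^4
= (8/10)^4 = (4/5)^4 = 256/625

256/625


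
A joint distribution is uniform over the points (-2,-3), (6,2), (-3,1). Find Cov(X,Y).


E[X]=1/3, E[Y]=0, E[XY]=5
Cov(X,Y) = E[XY] - E[X]E[Y] = 5 - 1/3*0 = 5

5


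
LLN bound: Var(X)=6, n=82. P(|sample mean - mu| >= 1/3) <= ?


Var(Xbar) = Var(X)/n = 6/82
Chebyshev: P(|Xbar-mu| >= 1/3) <= Var(Xbar)/(1/3)^2 = (3/41)/(1/9) = 27/41

27/41


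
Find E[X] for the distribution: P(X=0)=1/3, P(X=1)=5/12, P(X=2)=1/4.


E[X] = sum(x * P(x))
= 0*1/3 + 1*5/12 + 2*1/4
= 11/12

11/12


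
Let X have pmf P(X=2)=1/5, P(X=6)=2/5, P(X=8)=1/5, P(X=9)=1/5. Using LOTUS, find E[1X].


E[1X] = sum(g(x)*P(x))
= 2*1/5 + 6*2/5 + 8*1/5 + 9*1/5
= 31/5

31/5


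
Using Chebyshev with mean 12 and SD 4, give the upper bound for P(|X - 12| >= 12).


k = 12/4 = 3
Chebyshev: P(|X-mu| >= k*sigma) <= 1/k^2 = 1/3^2 = 1/9

1/9


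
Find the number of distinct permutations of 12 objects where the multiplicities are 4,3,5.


12! = 479001600
Denominator: 4!=24 * 3!=6 * 5!=120
Coefficient = 479001600 / 17280 = 27720

27720


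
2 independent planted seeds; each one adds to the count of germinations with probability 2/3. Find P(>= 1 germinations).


P(at least one) = 1 - P(none)
P(none) = (1 - 2/3)^2 = (1/3)^2 = 1/9
P(at least one) = 1 - 1/9 = 8/9

8/9


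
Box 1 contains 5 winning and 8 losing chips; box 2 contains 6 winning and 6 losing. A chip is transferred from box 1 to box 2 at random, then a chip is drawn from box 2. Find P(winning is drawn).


P(transfer winning) = 5/13; P(transfer losing) = 8/13
If winning transferred: Urn II has 7 winning of 13, so P(winning|winning moved) = 7/13
If losing transferred: Urn II has 6 winning of 13, so P(winning|losing moved) = 6/13
By total probability: P(winning) = 5/13*7/13 + 8/13*6/13 = 83/169

83/169


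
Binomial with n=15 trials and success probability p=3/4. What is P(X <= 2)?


P(X<=2) = P(X=0) + P(X=1) + P(X=2)
= 1/1073741824 + 45/1073741824 + 945/1073741824
= 991/1073741824

991/1073741824


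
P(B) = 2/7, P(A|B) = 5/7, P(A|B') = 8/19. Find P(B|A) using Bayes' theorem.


P(A) = P(A|B)P(B) + P(A|B')P(B') = 5/7*2/7 + 8/19*5/7 = 470/931
P(B|A) = P(A|B)P(B)/P(A) = (10/49)/(470/931) = 19/47

19/47


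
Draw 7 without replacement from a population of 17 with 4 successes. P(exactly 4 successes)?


P(X=4) = C(4,4)*C(13,3) / C(17,7)
= 1*286 / 19448
= 286/19448 = 1/68

1/68


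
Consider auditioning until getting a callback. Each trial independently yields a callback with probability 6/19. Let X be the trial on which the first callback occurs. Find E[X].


For geometric (trials until first success), E[X] = 1/p = 1/(6/19) = 19/6

19/6


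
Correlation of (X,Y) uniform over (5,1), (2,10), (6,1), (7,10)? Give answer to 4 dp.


Cov(X,Y) = -2.2500, Var(X) = 3.5000, Var(Y) = 20.2500
rho = Cov/(sqrt(VarX)*sqrt(VarY)) = -0.2673

-0.2673


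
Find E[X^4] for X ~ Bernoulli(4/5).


For Bernoulli: X in {0,1}
E[X^4] = 0^4*(1-4/5) + 1^4*4/5 = 4/5

4/5


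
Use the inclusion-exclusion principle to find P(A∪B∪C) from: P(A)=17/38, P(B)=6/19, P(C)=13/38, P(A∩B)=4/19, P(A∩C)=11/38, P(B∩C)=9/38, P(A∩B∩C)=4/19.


P(A∪B∪C) = P(A)+P(B)+P(C) - P(AB)-P(AC)-P(BC) + P(ABC)
= 17/38+6/19+13/38 - 4/19-11/38-9/38 + 4/19
= 11/19

11/19


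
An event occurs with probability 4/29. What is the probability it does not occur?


P(A') = 1 - P(A) = 1 - 4/29 = 25/29

25/29


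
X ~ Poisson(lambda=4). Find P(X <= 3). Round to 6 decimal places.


P(X<=3) = e^(-4)*4^0/0! + e^(-4)*4^1/1! + e^(-4)*4^2/2! + e^(-4)*4^3/3!
≈ 0.0183156389 + 0.0732625556 + 0.1465251111 + 0.1953668148
= 0.4334701204
≈ 0.433470

0.433470


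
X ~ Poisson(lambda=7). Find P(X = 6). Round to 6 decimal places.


P(X=6) = e^(-7) * 7^6 / 6!
≈ 0.0009118819656 * 117649 / 720
≈ 0.149003

0.149003


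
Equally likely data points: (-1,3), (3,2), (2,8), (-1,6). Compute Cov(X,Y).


E[X]=3/4, E[Y]=19/4, E[XY]=13/4
Cov(X,Y) = E[XY] - E[X]E[Y] = 13/4 - 3/4*19/4 = -5/16

-5/16


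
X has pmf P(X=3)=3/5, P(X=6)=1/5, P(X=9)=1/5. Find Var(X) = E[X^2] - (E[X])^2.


E[X] = 24/5, E[X^2] = 144/5
Var(X) = E[X^2] - (E[X])^2 = 144/5 - (24/5)^2 = 144/25

144/25


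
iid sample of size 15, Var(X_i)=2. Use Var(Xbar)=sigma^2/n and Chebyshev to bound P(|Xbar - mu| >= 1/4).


Var(Xbar) = Var(X)/n = 2/15
Chebyshev: P(|Xbar-mu| >= 1/4) <= Var(Xbar)/(1/4)^2 = (2/15)/(1/16) = 32/15
Bound exceeds 1, so trivial bound: 1

1


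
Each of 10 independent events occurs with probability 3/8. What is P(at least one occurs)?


P(at least one) = 1 - P(none)
P(none) = (1 - 3/8)^10 = (5/8)^10 = 9765625/1073741824
P(at least one) = 1 - 9765625/1073741824 = 1063976199/1073741824

1063976199/1073741824


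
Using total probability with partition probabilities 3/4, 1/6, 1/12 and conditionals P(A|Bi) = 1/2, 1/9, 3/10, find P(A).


P(A) = P(A|B1)P(B1) + P(A|B2)P(B2) + P(A|B3)P(B3)
= 1/2*3/4 + 1/9*1/6 + 3/10*1/12
= 3/8 + 1/54 + 1/40 = 113/270

113/270


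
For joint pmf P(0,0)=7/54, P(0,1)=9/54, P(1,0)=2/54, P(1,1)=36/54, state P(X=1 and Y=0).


Read from table: P(X=1, Y=0) = 2/54 = 1/27

1/27


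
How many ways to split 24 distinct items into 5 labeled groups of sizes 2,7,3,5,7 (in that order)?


24! = 620448401733239439360000
Denominator: 2!=2 * 7!=5040 * 3!=6 * 5!=120 * 7!=5040
Coefficient = 620448401733239439360000 / 36578304000 = 16962197091840

16962197091840


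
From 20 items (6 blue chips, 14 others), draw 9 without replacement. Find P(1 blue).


P(X=1) = C(6,1)*C(14,8) / C(20,9)
= 6*3003 / 167960
= 18018/167960 = 693/6460

693/6460


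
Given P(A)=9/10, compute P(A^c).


P(A') = 1 - P(A) = 1 - 9/10 = 1/10

1/10


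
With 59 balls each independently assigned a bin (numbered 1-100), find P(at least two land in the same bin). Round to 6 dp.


P(all different) = prod((100-i)/100 for i=0..58) = 0.000000
P(at least one match) = 1 - 0.000000 = 1.000000

1.000000


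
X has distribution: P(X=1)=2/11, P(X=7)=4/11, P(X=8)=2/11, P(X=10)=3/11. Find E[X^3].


E[X^3] = sum(g(x)*P(x))
= 1*2/11 + 343*4/11 + 512*2/11 + 1000*3/11
= 5398/11

5398/11


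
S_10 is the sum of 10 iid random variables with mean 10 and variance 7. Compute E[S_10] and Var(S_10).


E[S_n] = n*mu = 10*10 = 100
Var(S_n) = n*sigma^2 = 10*7 = 70

E[S_10]=100, Var(S_10)=70


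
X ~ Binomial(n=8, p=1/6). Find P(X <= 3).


P(X<=3) = P(X=0) + P(X=1) + P(X=2) + P(X=3)
= 390625/1679616 + 78125/209952 + 109375/419904 + 21875/209952
= 1628125/1679616

1628125/1679616


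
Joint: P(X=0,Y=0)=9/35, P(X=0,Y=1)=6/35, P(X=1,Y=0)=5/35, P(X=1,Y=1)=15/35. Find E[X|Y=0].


P(Y=0) = 14/35
E[X|Y=0] = (0*9 + 1*5)/14 = 5/14

5/14


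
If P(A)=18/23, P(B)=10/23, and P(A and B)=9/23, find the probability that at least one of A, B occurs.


P(A∪B) = P(A) + P(B) - P(A∩B)
= 18/23 + 10/23 - 9/23 = 19/23

19/23


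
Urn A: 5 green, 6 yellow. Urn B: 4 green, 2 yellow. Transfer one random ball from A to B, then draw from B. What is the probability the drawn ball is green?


P(transfer green) = 5/11; P(transfer yellow) = 6/11
If green transferred: Urn II has 5 green of 7, so P(green|green moved) = 5/7
If yellow transferred: Urn II has 4 green of 7, so P(green|yellow moved) = 4/7
By total probability: P(green) = 5/11*5/7 + 6/11*4/7 = 7/11

7/11


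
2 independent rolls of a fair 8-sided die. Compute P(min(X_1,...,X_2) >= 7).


P(min >= 7) = P(all X_i >= 7) = (P(X_1 >= 7))^2
= (2/8)^2 = (1/4)^2 = 1/16

1/16


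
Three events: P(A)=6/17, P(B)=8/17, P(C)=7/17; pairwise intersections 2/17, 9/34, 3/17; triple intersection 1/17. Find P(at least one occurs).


P(A∪B∪C) = P(A)+P(B)+P(C) - P(AB)-P(AC)-P(BC) + P(ABC)
= 6/17+8/17+7/17 - 2/17-9/34-3/17 + 1/17
= 25/34

25/34


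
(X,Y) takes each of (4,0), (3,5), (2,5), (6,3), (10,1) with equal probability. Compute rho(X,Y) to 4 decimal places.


Cov(X,Y) = -3.4000, Var(X) = 8.0000, Var(Y) = 4.1600
rho = Cov/(sqrt(VarX)*sqrt(VarY)) = -0.5894

-0.5894


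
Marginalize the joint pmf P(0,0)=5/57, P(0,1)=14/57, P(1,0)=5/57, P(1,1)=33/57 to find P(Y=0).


P(Y=0) = P(0,0)+P(1,0) = 5/57 + 5/57 = 10/57

10/57


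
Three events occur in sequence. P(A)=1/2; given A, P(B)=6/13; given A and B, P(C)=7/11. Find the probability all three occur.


P(A∩B∩C) = P(A) * P(B|A) * P(C|A∩B)
= 1/2 * 6/13 * 7/11
= 3/13 * 7/11 = 21/143

21/143


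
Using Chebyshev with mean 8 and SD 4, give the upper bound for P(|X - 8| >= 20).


k = 20/4 = 5
Chebyshev: P(|X-mu| >= k*sigma) <= 1/k^2 = 1/5^2 = 1/25

1/25


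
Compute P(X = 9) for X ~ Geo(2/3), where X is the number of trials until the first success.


P(X=9) = (1-p)^8 * p = (1/3)^8 * 2/3
= 1/6561 * 2/3 = 2/19683

2/19683


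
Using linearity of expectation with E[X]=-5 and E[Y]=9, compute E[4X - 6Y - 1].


E[4X - 6Y - 1] = 4*E[X] - 6*E[Y] - 1
= (4)*(-5) + (-6)*(9) + (-1)
= -20 - 54 - 1 = -75

-75


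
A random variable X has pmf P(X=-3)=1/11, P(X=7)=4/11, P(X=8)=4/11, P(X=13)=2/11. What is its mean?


E[X] = sum(x * P(x))
= -3*1/11 + 7*4/11 + 8*4/11 + 13*2/11
= 83/11

83/11


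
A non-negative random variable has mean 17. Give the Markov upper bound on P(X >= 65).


Markov: P(X >= a) <= E[X]/a
P(X >= 65) <= 17/65

17/65


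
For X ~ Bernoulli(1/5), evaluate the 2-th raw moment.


For Bernoulli: X in {0,1}
E[X^2] = 0^2*(1-1/5) + 1^2*1/5 = 1/5

1/5


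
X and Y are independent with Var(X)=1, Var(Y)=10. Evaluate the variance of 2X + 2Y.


Independence => Cov(X,Y)=0
Var(2X + 2Y) = 2^2*Var(X) + 2^2*Var(Y)
= 4*1 + 4*10 = 44

44


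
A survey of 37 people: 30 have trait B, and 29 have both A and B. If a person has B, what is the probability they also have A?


P(A|B) = P(A∩B)/P(B) = (29/37)/(30/37) = 29/30

29/30


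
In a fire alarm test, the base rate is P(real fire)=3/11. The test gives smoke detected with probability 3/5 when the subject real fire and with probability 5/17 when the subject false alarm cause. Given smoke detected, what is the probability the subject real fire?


P(A) = P(A|B)P(B) + P(A|B')P(B') = 3/5*3/11 + 5/17*8/11 = 353/935
P(B|A) = P(A|B)P(B)/P(A) = (9/55)/(353/935) = 153/353

153/353


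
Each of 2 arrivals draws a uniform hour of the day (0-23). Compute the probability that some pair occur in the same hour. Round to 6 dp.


P(all different) = prod((24-i)/24 for i=0..1) = 0.958333
P(at least one match) = 1 - 0.958333 = 0.041667

0.041667


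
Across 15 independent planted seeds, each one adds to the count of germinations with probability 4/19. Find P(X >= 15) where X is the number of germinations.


P(X>=15) = P(X=15)
= 1073741824/15181127029874798299
= 1073741824/15181127029874798299

1073741824/15181127029874798299


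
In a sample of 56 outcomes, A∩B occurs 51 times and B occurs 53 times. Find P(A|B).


P(A|B) = P(A∩B)/P(B) = (51/56)/(53/56) = 51/53

51/53


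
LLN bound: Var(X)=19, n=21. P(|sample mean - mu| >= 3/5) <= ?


Var(Xbar) = Var(X)/n = 19/21
Chebyshev: P(|Xbar-mu| >= 3/5) <= Var(Xbar)/(3/5)^2 = (19/21)/(9/25) = 475/189
Bound exceeds 1, so trivial bound: 1

1


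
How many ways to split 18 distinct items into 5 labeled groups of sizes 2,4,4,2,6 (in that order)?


18! = 6402373705728000
Denominator: 2!=2 * 4!=24 * 4!=24 * 2!=2 * 6!=720
Coefficient = 6402373705728000 / 1658880 = 3859455600

3859455600


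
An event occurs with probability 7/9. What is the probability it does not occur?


P(A') = 1 - P(A) = 1 - 7/9 = 2/9

2/9


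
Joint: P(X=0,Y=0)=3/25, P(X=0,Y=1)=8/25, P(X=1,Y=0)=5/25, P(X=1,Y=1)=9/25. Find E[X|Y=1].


P(Y=1) = 17/25
E[X|Y=1] = (0*8 + 1*9)/17 = 9/17

9/17


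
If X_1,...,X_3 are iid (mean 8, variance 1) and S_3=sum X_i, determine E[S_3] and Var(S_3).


E[S_n] = n*mu = 3*8 = 24
Var(S_n) = n*sigma^2 = 3*1 = 3

E[S_3]=24, Var(S_3)=3


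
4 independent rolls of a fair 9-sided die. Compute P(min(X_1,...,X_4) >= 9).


P(min >= 9) = P(all X_i >= 9) = (P(X_1 >= 9))^4
= (1/9)^4 = 1/6561

1/6561


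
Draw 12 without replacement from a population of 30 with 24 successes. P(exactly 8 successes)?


P(X=8) = C(24,8)*C(6,4) / C(30,12)
= 735471*15 / 86493225
= 11032065/86493225 = 1683/13195

1683/13195


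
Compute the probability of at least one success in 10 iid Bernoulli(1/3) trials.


P(at least one) = 1 - P(none)
P(none) = (1 - 1/3)^10 = (2/3)^10 = 1024/59049
P(at least one) = 1 - 1024/59049 = 58025/59049

58025/59049


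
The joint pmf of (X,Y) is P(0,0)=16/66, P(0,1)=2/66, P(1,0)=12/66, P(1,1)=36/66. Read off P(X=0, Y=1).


Read from table: P(X=0, Y=1) = 2/66 = 1/33

1/33


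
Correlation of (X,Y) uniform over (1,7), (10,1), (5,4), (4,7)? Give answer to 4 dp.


Cov(X,Y) = -7.5000, Var(X) = 10.5000, Var(Y) = 6.1875
rho = Cov/(sqrt(VarX)*sqrt(VarY)) = -0.9305

-0.9305


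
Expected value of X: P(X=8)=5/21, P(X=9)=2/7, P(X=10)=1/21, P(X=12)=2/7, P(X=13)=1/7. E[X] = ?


E[X] = sum(x * P(x))
= 8*5/21 + 9*2/7 + 10*1/21 + 12*2/7 + 13*1/7
= 215/21

215/21


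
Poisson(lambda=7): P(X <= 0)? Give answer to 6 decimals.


P(X<=0) = e^(-7)*7^0/0!
≈ 0.0009118820
≈ 0.000912

0.000912


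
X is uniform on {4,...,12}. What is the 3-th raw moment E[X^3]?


E[X^3] = (1/9) * sum(x^3 for x=4..12)
= 6048/9 = 672

672


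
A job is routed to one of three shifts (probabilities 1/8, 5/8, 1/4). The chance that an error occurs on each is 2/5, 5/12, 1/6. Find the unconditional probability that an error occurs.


P(A) = P(A|B1)P(B1) + P(A|B2)P(B2) + P(A|B3)P(B3)
= 2/5*1/8 + 5/12*5/8 + 1/6*1/4
= 1/20 + 25/96 + 1/24 = 169/480

169/480


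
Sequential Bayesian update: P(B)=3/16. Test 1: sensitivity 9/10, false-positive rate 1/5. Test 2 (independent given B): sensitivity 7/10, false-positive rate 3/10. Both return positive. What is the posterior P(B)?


After test 1: P(+) = 9/10*3/16 + 1/5*13/16 = 53/160
P(B|+) = (27/160)/(53/160) = 27/53
After test 2 (use post1 as new prior): P(+) = 7/10*27/53 + 3/10*26/53 = 267/530
P(B|+,+) = (189/530)/(267/530) = 63/89

63/89


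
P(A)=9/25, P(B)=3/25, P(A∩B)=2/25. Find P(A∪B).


P(A∪B) = P(A) + P(B) - P(A∩B)
= 9/25 + 3/25 - 2/25 = 2/5

2/5


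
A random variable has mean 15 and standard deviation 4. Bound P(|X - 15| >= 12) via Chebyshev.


k = 12/4 = 3
Chebyshev: P(|X-mu| >= k*sigma) <= 1/k^2 = 1/3^2 = 1/9

1/9
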